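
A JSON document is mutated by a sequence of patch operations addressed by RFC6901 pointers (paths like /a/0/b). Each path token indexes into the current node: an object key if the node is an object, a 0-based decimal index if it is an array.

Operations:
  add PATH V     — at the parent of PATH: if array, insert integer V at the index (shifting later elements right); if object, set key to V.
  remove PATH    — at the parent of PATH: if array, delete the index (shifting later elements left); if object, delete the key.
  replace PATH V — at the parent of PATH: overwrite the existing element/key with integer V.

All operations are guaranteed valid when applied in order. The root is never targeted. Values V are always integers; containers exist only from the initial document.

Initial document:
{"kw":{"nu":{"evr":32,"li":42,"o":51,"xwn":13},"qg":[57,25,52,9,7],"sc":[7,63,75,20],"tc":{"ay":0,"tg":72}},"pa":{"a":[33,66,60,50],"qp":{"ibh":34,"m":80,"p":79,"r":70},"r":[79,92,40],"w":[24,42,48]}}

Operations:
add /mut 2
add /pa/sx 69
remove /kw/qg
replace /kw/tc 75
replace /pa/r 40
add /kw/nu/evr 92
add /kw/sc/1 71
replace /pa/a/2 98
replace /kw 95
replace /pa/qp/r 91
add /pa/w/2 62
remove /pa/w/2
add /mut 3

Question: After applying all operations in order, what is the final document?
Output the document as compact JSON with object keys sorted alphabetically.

Answer: {"kw":95,"mut":3,"pa":{"a":[33,66,98,50],"qp":{"ibh":34,"m":80,"p":79,"r":91},"r":40,"sx":69,"w":[24,42,48]}}

Derivation:
After op 1 (add /mut 2): {"kw":{"nu":{"evr":32,"li":42,"o":51,"xwn":13},"qg":[57,25,52,9,7],"sc":[7,63,75,20],"tc":{"ay":0,"tg":72}},"mut":2,"pa":{"a":[33,66,60,50],"qp":{"ibh":34,"m":80,"p":79,"r":70},"r":[79,92,40],"w":[24,42,48]}}
After op 2 (add /pa/sx 69): {"kw":{"nu":{"evr":32,"li":42,"o":51,"xwn":13},"qg":[57,25,52,9,7],"sc":[7,63,75,20],"tc":{"ay":0,"tg":72}},"mut":2,"pa":{"a":[33,66,60,50],"qp":{"ibh":34,"m":80,"p":79,"r":70},"r":[79,92,40],"sx":69,"w":[24,42,48]}}
After op 3 (remove /kw/qg): {"kw":{"nu":{"evr":32,"li":42,"o":51,"xwn":13},"sc":[7,63,75,20],"tc":{"ay":0,"tg":72}},"mut":2,"pa":{"a":[33,66,60,50],"qp":{"ibh":34,"m":80,"p":79,"r":70},"r":[79,92,40],"sx":69,"w":[24,42,48]}}
After op 4 (replace /kw/tc 75): {"kw":{"nu":{"evr":32,"li":42,"o":51,"xwn":13},"sc":[7,63,75,20],"tc":75},"mut":2,"pa":{"a":[33,66,60,50],"qp":{"ibh":34,"m":80,"p":79,"r":70},"r":[79,92,40],"sx":69,"w":[24,42,48]}}
After op 5 (replace /pa/r 40): {"kw":{"nu":{"evr":32,"li":42,"o":51,"xwn":13},"sc":[7,63,75,20],"tc":75},"mut":2,"pa":{"a":[33,66,60,50],"qp":{"ibh":34,"m":80,"p":79,"r":70},"r":40,"sx":69,"w":[24,42,48]}}
After op 6 (add /kw/nu/evr 92): {"kw":{"nu":{"evr":92,"li":42,"o":51,"xwn":13},"sc":[7,63,75,20],"tc":75},"mut":2,"pa":{"a":[33,66,60,50],"qp":{"ibh":34,"m":80,"p":79,"r":70},"r":40,"sx":69,"w":[24,42,48]}}
After op 7 (add /kw/sc/1 71): {"kw":{"nu":{"evr":92,"li":42,"o":51,"xwn":13},"sc":[7,71,63,75,20],"tc":75},"mut":2,"pa":{"a":[33,66,60,50],"qp":{"ibh":34,"m":80,"p":79,"r":70},"r":40,"sx":69,"w":[24,42,48]}}
After op 8 (replace /pa/a/2 98): {"kw":{"nu":{"evr":92,"li":42,"o":51,"xwn":13},"sc":[7,71,63,75,20],"tc":75},"mut":2,"pa":{"a":[33,66,98,50],"qp":{"ibh":34,"m":80,"p":79,"r":70},"r":40,"sx":69,"w":[24,42,48]}}
After op 9 (replace /kw 95): {"kw":95,"mut":2,"pa":{"a":[33,66,98,50],"qp":{"ibh":34,"m":80,"p":79,"r":70},"r":40,"sx":69,"w":[24,42,48]}}
After op 10 (replace /pa/qp/r 91): {"kw":95,"mut":2,"pa":{"a":[33,66,98,50],"qp":{"ibh":34,"m":80,"p":79,"r":91},"r":40,"sx":69,"w":[24,42,48]}}
After op 11 (add /pa/w/2 62): {"kw":95,"mut":2,"pa":{"a":[33,66,98,50],"qp":{"ibh":34,"m":80,"p":79,"r":91},"r":40,"sx":69,"w":[24,42,62,48]}}
After op 12 (remove /pa/w/2): {"kw":95,"mut":2,"pa":{"a":[33,66,98,50],"qp":{"ibh":34,"m":80,"p":79,"r":91},"r":40,"sx":69,"w":[24,42,48]}}
After op 13 (add /mut 3): {"kw":95,"mut":3,"pa":{"a":[33,66,98,50],"qp":{"ibh":34,"m":80,"p":79,"r":91},"r":40,"sx":69,"w":[24,42,48]}}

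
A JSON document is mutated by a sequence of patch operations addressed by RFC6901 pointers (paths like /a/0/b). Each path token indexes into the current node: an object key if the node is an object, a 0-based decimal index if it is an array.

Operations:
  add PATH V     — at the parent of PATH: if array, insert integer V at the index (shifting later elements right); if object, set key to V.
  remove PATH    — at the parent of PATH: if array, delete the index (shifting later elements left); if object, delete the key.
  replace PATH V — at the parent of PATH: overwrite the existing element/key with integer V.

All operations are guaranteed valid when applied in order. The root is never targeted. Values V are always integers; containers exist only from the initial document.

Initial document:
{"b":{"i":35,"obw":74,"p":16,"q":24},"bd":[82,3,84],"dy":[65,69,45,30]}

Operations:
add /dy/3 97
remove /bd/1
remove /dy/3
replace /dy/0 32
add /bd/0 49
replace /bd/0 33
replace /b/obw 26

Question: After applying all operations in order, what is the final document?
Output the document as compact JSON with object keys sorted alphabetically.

After op 1 (add /dy/3 97): {"b":{"i":35,"obw":74,"p":16,"q":24},"bd":[82,3,84],"dy":[65,69,45,97,30]}
After op 2 (remove /bd/1): {"b":{"i":35,"obw":74,"p":16,"q":24},"bd":[82,84],"dy":[65,69,45,97,30]}
After op 3 (remove /dy/3): {"b":{"i":35,"obw":74,"p":16,"q":24},"bd":[82,84],"dy":[65,69,45,30]}
After op 4 (replace /dy/0 32): {"b":{"i":35,"obw":74,"p":16,"q":24},"bd":[82,84],"dy":[32,69,45,30]}
After op 5 (add /bd/0 49): {"b":{"i":35,"obw":74,"p":16,"q":24},"bd":[49,82,84],"dy":[32,69,45,30]}
After op 6 (replace /bd/0 33): {"b":{"i":35,"obw":74,"p":16,"q":24},"bd":[33,82,84],"dy":[32,69,45,30]}
After op 7 (replace /b/obw 26): {"b":{"i":35,"obw":26,"p":16,"q":24},"bd":[33,82,84],"dy":[32,69,45,30]}

Answer: {"b":{"i":35,"obw":26,"p":16,"q":24},"bd":[33,82,84],"dy":[32,69,45,30]}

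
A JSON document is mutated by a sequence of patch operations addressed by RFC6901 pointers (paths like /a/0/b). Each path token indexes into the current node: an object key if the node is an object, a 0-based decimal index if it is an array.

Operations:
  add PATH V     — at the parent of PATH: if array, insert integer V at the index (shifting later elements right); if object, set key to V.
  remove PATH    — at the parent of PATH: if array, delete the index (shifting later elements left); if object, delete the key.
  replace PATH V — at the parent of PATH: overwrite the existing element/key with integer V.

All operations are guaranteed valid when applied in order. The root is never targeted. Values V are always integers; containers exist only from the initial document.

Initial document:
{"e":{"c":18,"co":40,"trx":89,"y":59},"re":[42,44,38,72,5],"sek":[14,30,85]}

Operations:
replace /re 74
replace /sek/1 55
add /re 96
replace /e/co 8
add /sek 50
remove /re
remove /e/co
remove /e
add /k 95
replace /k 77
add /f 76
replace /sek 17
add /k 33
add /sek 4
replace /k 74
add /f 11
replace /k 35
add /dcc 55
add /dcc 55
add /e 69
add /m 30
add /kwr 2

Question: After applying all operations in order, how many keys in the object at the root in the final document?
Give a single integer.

After op 1 (replace /re 74): {"e":{"c":18,"co":40,"trx":89,"y":59},"re":74,"sek":[14,30,85]}
After op 2 (replace /sek/1 55): {"e":{"c":18,"co":40,"trx":89,"y":59},"re":74,"sek":[14,55,85]}
After op 3 (add /re 96): {"e":{"c":18,"co":40,"trx":89,"y":59},"re":96,"sek":[14,55,85]}
After op 4 (replace /e/co 8): {"e":{"c":18,"co":8,"trx":89,"y":59},"re":96,"sek":[14,55,85]}
After op 5 (add /sek 50): {"e":{"c":18,"co":8,"trx":89,"y":59},"re":96,"sek":50}
After op 6 (remove /re): {"e":{"c":18,"co":8,"trx":89,"y":59},"sek":50}
After op 7 (remove /e/co): {"e":{"c":18,"trx":89,"y":59},"sek":50}
After op 8 (remove /e): {"sek":50}
After op 9 (add /k 95): {"k":95,"sek":50}
After op 10 (replace /k 77): {"k":77,"sek":50}
After op 11 (add /f 76): {"f":76,"k":77,"sek":50}
After op 12 (replace /sek 17): {"f":76,"k":77,"sek":17}
After op 13 (add /k 33): {"f":76,"k":33,"sek":17}
After op 14 (add /sek 4): {"f":76,"k":33,"sek":4}
After op 15 (replace /k 74): {"f":76,"k":74,"sek":4}
After op 16 (add /f 11): {"f":11,"k":74,"sek":4}
After op 17 (replace /k 35): {"f":11,"k":35,"sek":4}
After op 18 (add /dcc 55): {"dcc":55,"f":11,"k":35,"sek":4}
After op 19 (add /dcc 55): {"dcc":55,"f":11,"k":35,"sek":4}
After op 20 (add /e 69): {"dcc":55,"e":69,"f":11,"k":35,"sek":4}
After op 21 (add /m 30): {"dcc":55,"e":69,"f":11,"k":35,"m":30,"sek":4}
After op 22 (add /kwr 2): {"dcc":55,"e":69,"f":11,"k":35,"kwr":2,"m":30,"sek":4}
Size at the root: 7

Answer: 7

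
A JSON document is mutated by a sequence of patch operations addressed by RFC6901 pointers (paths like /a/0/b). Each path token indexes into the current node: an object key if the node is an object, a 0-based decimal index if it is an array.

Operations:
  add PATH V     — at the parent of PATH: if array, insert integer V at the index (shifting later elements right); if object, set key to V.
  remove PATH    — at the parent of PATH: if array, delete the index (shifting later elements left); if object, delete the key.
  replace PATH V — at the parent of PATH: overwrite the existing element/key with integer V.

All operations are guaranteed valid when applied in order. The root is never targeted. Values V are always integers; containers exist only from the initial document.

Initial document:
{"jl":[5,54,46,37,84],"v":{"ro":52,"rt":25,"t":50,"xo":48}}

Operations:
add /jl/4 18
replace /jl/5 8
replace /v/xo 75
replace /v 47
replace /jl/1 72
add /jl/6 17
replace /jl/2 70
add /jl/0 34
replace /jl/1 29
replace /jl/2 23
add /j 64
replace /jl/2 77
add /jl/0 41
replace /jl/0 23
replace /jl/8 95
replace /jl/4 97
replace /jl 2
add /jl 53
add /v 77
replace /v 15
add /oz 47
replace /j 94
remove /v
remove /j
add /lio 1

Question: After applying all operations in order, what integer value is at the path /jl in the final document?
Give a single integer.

Answer: 53

Derivation:
After op 1 (add /jl/4 18): {"jl":[5,54,46,37,18,84],"v":{"ro":52,"rt":25,"t":50,"xo":48}}
After op 2 (replace /jl/5 8): {"jl":[5,54,46,37,18,8],"v":{"ro":52,"rt":25,"t":50,"xo":48}}
After op 3 (replace /v/xo 75): {"jl":[5,54,46,37,18,8],"v":{"ro":52,"rt":25,"t":50,"xo":75}}
After op 4 (replace /v 47): {"jl":[5,54,46,37,18,8],"v":47}
After op 5 (replace /jl/1 72): {"jl":[5,72,46,37,18,8],"v":47}
After op 6 (add /jl/6 17): {"jl":[5,72,46,37,18,8,17],"v":47}
After op 7 (replace /jl/2 70): {"jl":[5,72,70,37,18,8,17],"v":47}
After op 8 (add /jl/0 34): {"jl":[34,5,72,70,37,18,8,17],"v":47}
After op 9 (replace /jl/1 29): {"jl":[34,29,72,70,37,18,8,17],"v":47}
After op 10 (replace /jl/2 23): {"jl":[34,29,23,70,37,18,8,17],"v":47}
After op 11 (add /j 64): {"j":64,"jl":[34,29,23,70,37,18,8,17],"v":47}
After op 12 (replace /jl/2 77): {"j":64,"jl":[34,29,77,70,37,18,8,17],"v":47}
After op 13 (add /jl/0 41): {"j":64,"jl":[41,34,29,77,70,37,18,8,17],"v":47}
After op 14 (replace /jl/0 23): {"j":64,"jl":[23,34,29,77,70,37,18,8,17],"v":47}
After op 15 (replace /jl/8 95): {"j":64,"jl":[23,34,29,77,70,37,18,8,95],"v":47}
After op 16 (replace /jl/4 97): {"j":64,"jl":[23,34,29,77,97,37,18,8,95],"v":47}
After op 17 (replace /jl 2): {"j":64,"jl":2,"v":47}
After op 18 (add /jl 53): {"j":64,"jl":53,"v":47}
After op 19 (add /v 77): {"j":64,"jl":53,"v":77}
After op 20 (replace /v 15): {"j":64,"jl":53,"v":15}
After op 21 (add /oz 47): {"j":64,"jl":53,"oz":47,"v":15}
After op 22 (replace /j 94): {"j":94,"jl":53,"oz":47,"v":15}
After op 23 (remove /v): {"j":94,"jl":53,"oz":47}
After op 24 (remove /j): {"jl":53,"oz":47}
After op 25 (add /lio 1): {"jl":53,"lio":1,"oz":47}
Value at /jl: 53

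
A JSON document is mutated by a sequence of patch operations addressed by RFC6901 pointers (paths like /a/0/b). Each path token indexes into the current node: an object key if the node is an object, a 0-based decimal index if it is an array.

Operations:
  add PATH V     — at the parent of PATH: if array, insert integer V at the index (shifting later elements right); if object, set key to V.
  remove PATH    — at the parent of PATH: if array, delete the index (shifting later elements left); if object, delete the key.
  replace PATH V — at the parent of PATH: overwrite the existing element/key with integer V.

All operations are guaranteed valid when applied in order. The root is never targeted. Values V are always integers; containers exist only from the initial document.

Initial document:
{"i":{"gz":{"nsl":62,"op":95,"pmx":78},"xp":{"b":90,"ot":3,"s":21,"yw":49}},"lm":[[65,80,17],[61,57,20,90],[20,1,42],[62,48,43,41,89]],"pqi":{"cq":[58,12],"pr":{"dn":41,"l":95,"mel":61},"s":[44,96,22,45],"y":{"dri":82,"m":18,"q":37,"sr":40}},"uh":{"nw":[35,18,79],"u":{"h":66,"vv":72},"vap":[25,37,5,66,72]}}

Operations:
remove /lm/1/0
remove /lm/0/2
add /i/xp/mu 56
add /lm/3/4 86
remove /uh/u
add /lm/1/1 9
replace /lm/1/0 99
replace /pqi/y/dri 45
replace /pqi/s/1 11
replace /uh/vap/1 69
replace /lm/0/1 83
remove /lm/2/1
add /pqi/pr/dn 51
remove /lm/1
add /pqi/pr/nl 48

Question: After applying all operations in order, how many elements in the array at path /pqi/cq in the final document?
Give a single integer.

Answer: 2

Derivation:
After op 1 (remove /lm/1/0): {"i":{"gz":{"nsl":62,"op":95,"pmx":78},"xp":{"b":90,"ot":3,"s":21,"yw":49}},"lm":[[65,80,17],[57,20,90],[20,1,42],[62,48,43,41,89]],"pqi":{"cq":[58,12],"pr":{"dn":41,"l":95,"mel":61},"s":[44,96,22,45],"y":{"dri":82,"m":18,"q":37,"sr":40}},"uh":{"nw":[35,18,79],"u":{"h":66,"vv":72},"vap":[25,37,5,66,72]}}
After op 2 (remove /lm/0/2): {"i":{"gz":{"nsl":62,"op":95,"pmx":78},"xp":{"b":90,"ot":3,"s":21,"yw":49}},"lm":[[65,80],[57,20,90],[20,1,42],[62,48,43,41,89]],"pqi":{"cq":[58,12],"pr":{"dn":41,"l":95,"mel":61},"s":[44,96,22,45],"y":{"dri":82,"m":18,"q":37,"sr":40}},"uh":{"nw":[35,18,79],"u":{"h":66,"vv":72},"vap":[25,37,5,66,72]}}
After op 3 (add /i/xp/mu 56): {"i":{"gz":{"nsl":62,"op":95,"pmx":78},"xp":{"b":90,"mu":56,"ot":3,"s":21,"yw":49}},"lm":[[65,80],[57,20,90],[20,1,42],[62,48,43,41,89]],"pqi":{"cq":[58,12],"pr":{"dn":41,"l":95,"mel":61},"s":[44,96,22,45],"y":{"dri":82,"m":18,"q":37,"sr":40}},"uh":{"nw":[35,18,79],"u":{"h":66,"vv":72},"vap":[25,37,5,66,72]}}
After op 4 (add /lm/3/4 86): {"i":{"gz":{"nsl":62,"op":95,"pmx":78},"xp":{"b":90,"mu":56,"ot":3,"s":21,"yw":49}},"lm":[[65,80],[57,20,90],[20,1,42],[62,48,43,41,86,89]],"pqi":{"cq":[58,12],"pr":{"dn":41,"l":95,"mel":61},"s":[44,96,22,45],"y":{"dri":82,"m":18,"q":37,"sr":40}},"uh":{"nw":[35,18,79],"u":{"h":66,"vv":72},"vap":[25,37,5,66,72]}}
After op 5 (remove /uh/u): {"i":{"gz":{"nsl":62,"op":95,"pmx":78},"xp":{"b":90,"mu":56,"ot":3,"s":21,"yw":49}},"lm":[[65,80],[57,20,90],[20,1,42],[62,48,43,41,86,89]],"pqi":{"cq":[58,12],"pr":{"dn":41,"l":95,"mel":61},"s":[44,96,22,45],"y":{"dri":82,"m":18,"q":37,"sr":40}},"uh":{"nw":[35,18,79],"vap":[25,37,5,66,72]}}
After op 6 (add /lm/1/1 9): {"i":{"gz":{"nsl":62,"op":95,"pmx":78},"xp":{"b":90,"mu":56,"ot":3,"s":21,"yw":49}},"lm":[[65,80],[57,9,20,90],[20,1,42],[62,48,43,41,86,89]],"pqi":{"cq":[58,12],"pr":{"dn":41,"l":95,"mel":61},"s":[44,96,22,45],"y":{"dri":82,"m":18,"q":37,"sr":40}},"uh":{"nw":[35,18,79],"vap":[25,37,5,66,72]}}
After op 7 (replace /lm/1/0 99): {"i":{"gz":{"nsl":62,"op":95,"pmx":78},"xp":{"b":90,"mu":56,"ot":3,"s":21,"yw":49}},"lm":[[65,80],[99,9,20,90],[20,1,42],[62,48,43,41,86,89]],"pqi":{"cq":[58,12],"pr":{"dn":41,"l":95,"mel":61},"s":[44,96,22,45],"y":{"dri":82,"m":18,"q":37,"sr":40}},"uh":{"nw":[35,18,79],"vap":[25,37,5,66,72]}}
After op 8 (replace /pqi/y/dri 45): {"i":{"gz":{"nsl":62,"op":95,"pmx":78},"xp":{"b":90,"mu":56,"ot":3,"s":21,"yw":49}},"lm":[[65,80],[99,9,20,90],[20,1,42],[62,48,43,41,86,89]],"pqi":{"cq":[58,12],"pr":{"dn":41,"l":95,"mel":61},"s":[44,96,22,45],"y":{"dri":45,"m":18,"q":37,"sr":40}},"uh":{"nw":[35,18,79],"vap":[25,37,5,66,72]}}
After op 9 (replace /pqi/s/1 11): {"i":{"gz":{"nsl":62,"op":95,"pmx":78},"xp":{"b":90,"mu":56,"ot":3,"s":21,"yw":49}},"lm":[[65,80],[99,9,20,90],[20,1,42],[62,48,43,41,86,89]],"pqi":{"cq":[58,12],"pr":{"dn":41,"l":95,"mel":61},"s":[44,11,22,45],"y":{"dri":45,"m":18,"q":37,"sr":40}},"uh":{"nw":[35,18,79],"vap":[25,37,5,66,72]}}
After op 10 (replace /uh/vap/1 69): {"i":{"gz":{"nsl":62,"op":95,"pmx":78},"xp":{"b":90,"mu":56,"ot":3,"s":21,"yw":49}},"lm":[[65,80],[99,9,20,90],[20,1,42],[62,48,43,41,86,89]],"pqi":{"cq":[58,12],"pr":{"dn":41,"l":95,"mel":61},"s":[44,11,22,45],"y":{"dri":45,"m":18,"q":37,"sr":40}},"uh":{"nw":[35,18,79],"vap":[25,69,5,66,72]}}
After op 11 (replace /lm/0/1 83): {"i":{"gz":{"nsl":62,"op":95,"pmx":78},"xp":{"b":90,"mu":56,"ot":3,"s":21,"yw":49}},"lm":[[65,83],[99,9,20,90],[20,1,42],[62,48,43,41,86,89]],"pqi":{"cq":[58,12],"pr":{"dn":41,"l":95,"mel":61},"s":[44,11,22,45],"y":{"dri":45,"m":18,"q":37,"sr":40}},"uh":{"nw":[35,18,79],"vap":[25,69,5,66,72]}}
After op 12 (remove /lm/2/1): {"i":{"gz":{"nsl":62,"op":95,"pmx":78},"xp":{"b":90,"mu":56,"ot":3,"s":21,"yw":49}},"lm":[[65,83],[99,9,20,90],[20,42],[62,48,43,41,86,89]],"pqi":{"cq":[58,12],"pr":{"dn":41,"l":95,"mel":61},"s":[44,11,22,45],"y":{"dri":45,"m":18,"q":37,"sr":40}},"uh":{"nw":[35,18,79],"vap":[25,69,5,66,72]}}
After op 13 (add /pqi/pr/dn 51): {"i":{"gz":{"nsl":62,"op":95,"pmx":78},"xp":{"b":90,"mu":56,"ot":3,"s":21,"yw":49}},"lm":[[65,83],[99,9,20,90],[20,42],[62,48,43,41,86,89]],"pqi":{"cq":[58,12],"pr":{"dn":51,"l":95,"mel":61},"s":[44,11,22,45],"y":{"dri":45,"m":18,"q":37,"sr":40}},"uh":{"nw":[35,18,79],"vap":[25,69,5,66,72]}}
After op 14 (remove /lm/1): {"i":{"gz":{"nsl":62,"op":95,"pmx":78},"xp":{"b":90,"mu":56,"ot":3,"s":21,"yw":49}},"lm":[[65,83],[20,42],[62,48,43,41,86,89]],"pqi":{"cq":[58,12],"pr":{"dn":51,"l":95,"mel":61},"s":[44,11,22,45],"y":{"dri":45,"m":18,"q":37,"sr":40}},"uh":{"nw":[35,18,79],"vap":[25,69,5,66,72]}}
After op 15 (add /pqi/pr/nl 48): {"i":{"gz":{"nsl":62,"op":95,"pmx":78},"xp":{"b":90,"mu":56,"ot":3,"s":21,"yw":49}},"lm":[[65,83],[20,42],[62,48,43,41,86,89]],"pqi":{"cq":[58,12],"pr":{"dn":51,"l":95,"mel":61,"nl":48},"s":[44,11,22,45],"y":{"dri":45,"m":18,"q":37,"sr":40}},"uh":{"nw":[35,18,79],"vap":[25,69,5,66,72]}}
Size at path /pqi/cq: 2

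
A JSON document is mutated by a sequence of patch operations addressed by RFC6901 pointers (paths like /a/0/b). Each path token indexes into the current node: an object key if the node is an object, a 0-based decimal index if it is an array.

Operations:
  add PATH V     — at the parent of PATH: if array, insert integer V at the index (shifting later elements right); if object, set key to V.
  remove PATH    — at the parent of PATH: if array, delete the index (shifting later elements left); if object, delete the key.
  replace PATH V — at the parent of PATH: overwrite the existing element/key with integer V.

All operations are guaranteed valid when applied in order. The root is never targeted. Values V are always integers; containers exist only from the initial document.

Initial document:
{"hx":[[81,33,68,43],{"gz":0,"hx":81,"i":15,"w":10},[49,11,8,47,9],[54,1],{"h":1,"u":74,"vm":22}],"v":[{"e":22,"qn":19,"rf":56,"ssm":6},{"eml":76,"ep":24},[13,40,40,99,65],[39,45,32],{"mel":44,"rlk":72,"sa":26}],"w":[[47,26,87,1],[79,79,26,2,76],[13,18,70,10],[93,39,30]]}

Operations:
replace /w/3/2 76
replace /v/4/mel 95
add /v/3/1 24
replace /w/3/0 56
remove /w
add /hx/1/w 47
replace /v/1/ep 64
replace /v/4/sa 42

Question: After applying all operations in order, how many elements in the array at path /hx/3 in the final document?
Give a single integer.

After op 1 (replace /w/3/2 76): {"hx":[[81,33,68,43],{"gz":0,"hx":81,"i":15,"w":10},[49,11,8,47,9],[54,1],{"h":1,"u":74,"vm":22}],"v":[{"e":22,"qn":19,"rf":56,"ssm":6},{"eml":76,"ep":24},[13,40,40,99,65],[39,45,32],{"mel":44,"rlk":72,"sa":26}],"w":[[47,26,87,1],[79,79,26,2,76],[13,18,70,10],[93,39,76]]}
After op 2 (replace /v/4/mel 95): {"hx":[[81,33,68,43],{"gz":0,"hx":81,"i":15,"w":10},[49,11,8,47,9],[54,1],{"h":1,"u":74,"vm":22}],"v":[{"e":22,"qn":19,"rf":56,"ssm":6},{"eml":76,"ep":24},[13,40,40,99,65],[39,45,32],{"mel":95,"rlk":72,"sa":26}],"w":[[47,26,87,1],[79,79,26,2,76],[13,18,70,10],[93,39,76]]}
After op 3 (add /v/3/1 24): {"hx":[[81,33,68,43],{"gz":0,"hx":81,"i":15,"w":10},[49,11,8,47,9],[54,1],{"h":1,"u":74,"vm":22}],"v":[{"e":22,"qn":19,"rf":56,"ssm":6},{"eml":76,"ep":24},[13,40,40,99,65],[39,24,45,32],{"mel":95,"rlk":72,"sa":26}],"w":[[47,26,87,1],[79,79,26,2,76],[13,18,70,10],[93,39,76]]}
After op 4 (replace /w/3/0 56): {"hx":[[81,33,68,43],{"gz":0,"hx":81,"i":15,"w":10},[49,11,8,47,9],[54,1],{"h":1,"u":74,"vm":22}],"v":[{"e":22,"qn":19,"rf":56,"ssm":6},{"eml":76,"ep":24},[13,40,40,99,65],[39,24,45,32],{"mel":95,"rlk":72,"sa":26}],"w":[[47,26,87,1],[79,79,26,2,76],[13,18,70,10],[56,39,76]]}
After op 5 (remove /w): {"hx":[[81,33,68,43],{"gz":0,"hx":81,"i":15,"w":10},[49,11,8,47,9],[54,1],{"h":1,"u":74,"vm":22}],"v":[{"e":22,"qn":19,"rf":56,"ssm":6},{"eml":76,"ep":24},[13,40,40,99,65],[39,24,45,32],{"mel":95,"rlk":72,"sa":26}]}
After op 6 (add /hx/1/w 47): {"hx":[[81,33,68,43],{"gz":0,"hx":81,"i":15,"w":47},[49,11,8,47,9],[54,1],{"h":1,"u":74,"vm":22}],"v":[{"e":22,"qn":19,"rf":56,"ssm":6},{"eml":76,"ep":24},[13,40,40,99,65],[39,24,45,32],{"mel":95,"rlk":72,"sa":26}]}
After op 7 (replace /v/1/ep 64): {"hx":[[81,33,68,43],{"gz":0,"hx":81,"i":15,"w":47},[49,11,8,47,9],[54,1],{"h":1,"u":74,"vm":22}],"v":[{"e":22,"qn":19,"rf":56,"ssm":6},{"eml":76,"ep":64},[13,40,40,99,65],[39,24,45,32],{"mel":95,"rlk":72,"sa":26}]}
After op 8 (replace /v/4/sa 42): {"hx":[[81,33,68,43],{"gz":0,"hx":81,"i":15,"w":47},[49,11,8,47,9],[54,1],{"h":1,"u":74,"vm":22}],"v":[{"e":22,"qn":19,"rf":56,"ssm":6},{"eml":76,"ep":64},[13,40,40,99,65],[39,24,45,32],{"mel":95,"rlk":72,"sa":42}]}
Size at path /hx/3: 2

Answer: 2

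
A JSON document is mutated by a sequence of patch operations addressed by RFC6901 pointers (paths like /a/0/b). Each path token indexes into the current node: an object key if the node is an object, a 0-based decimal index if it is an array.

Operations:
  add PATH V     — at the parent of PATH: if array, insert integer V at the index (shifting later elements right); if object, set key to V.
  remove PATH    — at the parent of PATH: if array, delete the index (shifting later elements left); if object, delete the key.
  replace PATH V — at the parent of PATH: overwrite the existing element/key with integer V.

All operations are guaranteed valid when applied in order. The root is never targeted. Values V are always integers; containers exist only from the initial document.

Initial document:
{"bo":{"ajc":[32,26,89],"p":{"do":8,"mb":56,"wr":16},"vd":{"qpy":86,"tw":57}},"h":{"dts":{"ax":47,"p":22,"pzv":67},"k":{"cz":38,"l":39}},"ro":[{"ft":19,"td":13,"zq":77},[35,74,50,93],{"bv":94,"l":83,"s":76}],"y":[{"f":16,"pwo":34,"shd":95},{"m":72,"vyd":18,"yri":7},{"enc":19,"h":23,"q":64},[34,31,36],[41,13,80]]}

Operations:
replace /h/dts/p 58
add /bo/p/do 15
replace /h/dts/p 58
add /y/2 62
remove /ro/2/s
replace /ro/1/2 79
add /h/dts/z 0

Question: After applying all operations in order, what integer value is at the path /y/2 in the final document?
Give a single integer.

After op 1 (replace /h/dts/p 58): {"bo":{"ajc":[32,26,89],"p":{"do":8,"mb":56,"wr":16},"vd":{"qpy":86,"tw":57}},"h":{"dts":{"ax":47,"p":58,"pzv":67},"k":{"cz":38,"l":39}},"ro":[{"ft":19,"td":13,"zq":77},[35,74,50,93],{"bv":94,"l":83,"s":76}],"y":[{"f":16,"pwo":34,"shd":95},{"m":72,"vyd":18,"yri":7},{"enc":19,"h":23,"q":64},[34,31,36],[41,13,80]]}
After op 2 (add /bo/p/do 15): {"bo":{"ajc":[32,26,89],"p":{"do":15,"mb":56,"wr":16},"vd":{"qpy":86,"tw":57}},"h":{"dts":{"ax":47,"p":58,"pzv":67},"k":{"cz":38,"l":39}},"ro":[{"ft":19,"td":13,"zq":77},[35,74,50,93],{"bv":94,"l":83,"s":76}],"y":[{"f":16,"pwo":34,"shd":95},{"m":72,"vyd":18,"yri":7},{"enc":19,"h":23,"q":64},[34,31,36],[41,13,80]]}
After op 3 (replace /h/dts/p 58): {"bo":{"ajc":[32,26,89],"p":{"do":15,"mb":56,"wr":16},"vd":{"qpy":86,"tw":57}},"h":{"dts":{"ax":47,"p":58,"pzv":67},"k":{"cz":38,"l":39}},"ro":[{"ft":19,"td":13,"zq":77},[35,74,50,93],{"bv":94,"l":83,"s":76}],"y":[{"f":16,"pwo":34,"shd":95},{"m":72,"vyd":18,"yri":7},{"enc":19,"h":23,"q":64},[34,31,36],[41,13,80]]}
After op 4 (add /y/2 62): {"bo":{"ajc":[32,26,89],"p":{"do":15,"mb":56,"wr":16},"vd":{"qpy":86,"tw":57}},"h":{"dts":{"ax":47,"p":58,"pzv":67},"k":{"cz":38,"l":39}},"ro":[{"ft":19,"td":13,"zq":77},[35,74,50,93],{"bv":94,"l":83,"s":76}],"y":[{"f":16,"pwo":34,"shd":95},{"m":72,"vyd":18,"yri":7},62,{"enc":19,"h":23,"q":64},[34,31,36],[41,13,80]]}
After op 5 (remove /ro/2/s): {"bo":{"ajc":[32,26,89],"p":{"do":15,"mb":56,"wr":16},"vd":{"qpy":86,"tw":57}},"h":{"dts":{"ax":47,"p":58,"pzv":67},"k":{"cz":38,"l":39}},"ro":[{"ft":19,"td":13,"zq":77},[35,74,50,93],{"bv":94,"l":83}],"y":[{"f":16,"pwo":34,"shd":95},{"m":72,"vyd":18,"yri":7},62,{"enc":19,"h":23,"q":64},[34,31,36],[41,13,80]]}
After op 6 (replace /ro/1/2 79): {"bo":{"ajc":[32,26,89],"p":{"do":15,"mb":56,"wr":16},"vd":{"qpy":86,"tw":57}},"h":{"dts":{"ax":47,"p":58,"pzv":67},"k":{"cz":38,"l":39}},"ro":[{"ft":19,"td":13,"zq":77},[35,74,79,93],{"bv":94,"l":83}],"y":[{"f":16,"pwo":34,"shd":95},{"m":72,"vyd":18,"yri":7},62,{"enc":19,"h":23,"q":64},[34,31,36],[41,13,80]]}
After op 7 (add /h/dts/z 0): {"bo":{"ajc":[32,26,89],"p":{"do":15,"mb":56,"wr":16},"vd":{"qpy":86,"tw":57}},"h":{"dts":{"ax":47,"p":58,"pzv":67,"z":0},"k":{"cz":38,"l":39}},"ro":[{"ft":19,"td":13,"zq":77},[35,74,79,93],{"bv":94,"l":83}],"y":[{"f":16,"pwo":34,"shd":95},{"m":72,"vyd":18,"yri":7},62,{"enc":19,"h":23,"q":64},[34,31,36],[41,13,80]]}
Value at /y/2: 62

Answer: 62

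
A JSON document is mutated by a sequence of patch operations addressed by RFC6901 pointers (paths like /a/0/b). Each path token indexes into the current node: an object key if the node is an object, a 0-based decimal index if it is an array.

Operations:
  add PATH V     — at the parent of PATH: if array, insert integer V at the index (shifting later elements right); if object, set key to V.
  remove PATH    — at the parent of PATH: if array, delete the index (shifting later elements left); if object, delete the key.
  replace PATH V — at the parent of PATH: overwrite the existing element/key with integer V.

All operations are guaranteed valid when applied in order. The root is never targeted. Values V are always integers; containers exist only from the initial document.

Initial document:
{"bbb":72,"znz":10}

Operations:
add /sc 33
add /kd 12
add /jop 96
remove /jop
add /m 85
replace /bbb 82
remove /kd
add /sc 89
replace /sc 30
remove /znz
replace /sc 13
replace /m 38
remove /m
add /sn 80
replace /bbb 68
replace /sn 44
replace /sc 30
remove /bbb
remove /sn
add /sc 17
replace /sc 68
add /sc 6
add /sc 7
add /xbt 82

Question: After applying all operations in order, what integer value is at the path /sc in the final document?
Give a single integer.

After op 1 (add /sc 33): {"bbb":72,"sc":33,"znz":10}
After op 2 (add /kd 12): {"bbb":72,"kd":12,"sc":33,"znz":10}
After op 3 (add /jop 96): {"bbb":72,"jop":96,"kd":12,"sc":33,"znz":10}
After op 4 (remove /jop): {"bbb":72,"kd":12,"sc":33,"znz":10}
After op 5 (add /m 85): {"bbb":72,"kd":12,"m":85,"sc":33,"znz":10}
After op 6 (replace /bbb 82): {"bbb":82,"kd":12,"m":85,"sc":33,"znz":10}
After op 7 (remove /kd): {"bbb":82,"m":85,"sc":33,"znz":10}
After op 8 (add /sc 89): {"bbb":82,"m":85,"sc":89,"znz":10}
After op 9 (replace /sc 30): {"bbb":82,"m":85,"sc":30,"znz":10}
After op 10 (remove /znz): {"bbb":82,"m":85,"sc":30}
After op 11 (replace /sc 13): {"bbb":82,"m":85,"sc":13}
After op 12 (replace /m 38): {"bbb":82,"m":38,"sc":13}
After op 13 (remove /m): {"bbb":82,"sc":13}
After op 14 (add /sn 80): {"bbb":82,"sc":13,"sn":80}
After op 15 (replace /bbb 68): {"bbb":68,"sc":13,"sn":80}
After op 16 (replace /sn 44): {"bbb":68,"sc":13,"sn":44}
After op 17 (replace /sc 30): {"bbb":68,"sc":30,"sn":44}
After op 18 (remove /bbb): {"sc":30,"sn":44}
After op 19 (remove /sn): {"sc":30}
After op 20 (add /sc 17): {"sc":17}
After op 21 (replace /sc 68): {"sc":68}
After op 22 (add /sc 6): {"sc":6}
After op 23 (add /sc 7): {"sc":7}
After op 24 (add /xbt 82): {"sc":7,"xbt":82}
Value at /sc: 7

Answer: 7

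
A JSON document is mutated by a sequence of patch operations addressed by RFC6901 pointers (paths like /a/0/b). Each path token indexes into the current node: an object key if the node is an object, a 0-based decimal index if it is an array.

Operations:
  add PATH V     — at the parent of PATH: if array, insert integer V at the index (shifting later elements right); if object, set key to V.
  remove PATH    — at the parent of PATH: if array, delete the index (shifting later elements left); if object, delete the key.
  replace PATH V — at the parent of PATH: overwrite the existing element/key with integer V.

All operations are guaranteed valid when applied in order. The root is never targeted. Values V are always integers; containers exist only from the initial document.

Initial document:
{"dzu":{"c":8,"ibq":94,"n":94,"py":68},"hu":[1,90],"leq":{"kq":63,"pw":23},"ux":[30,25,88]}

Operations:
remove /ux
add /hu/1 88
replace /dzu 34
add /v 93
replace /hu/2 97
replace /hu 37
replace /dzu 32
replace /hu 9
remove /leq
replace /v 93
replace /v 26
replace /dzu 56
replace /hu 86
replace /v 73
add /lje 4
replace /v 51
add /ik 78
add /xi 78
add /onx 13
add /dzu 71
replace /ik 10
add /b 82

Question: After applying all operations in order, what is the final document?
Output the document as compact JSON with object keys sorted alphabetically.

Answer: {"b":82,"dzu":71,"hu":86,"ik":10,"lje":4,"onx":13,"v":51,"xi":78}

Derivation:
After op 1 (remove /ux): {"dzu":{"c":8,"ibq":94,"n":94,"py":68},"hu":[1,90],"leq":{"kq":63,"pw":23}}
After op 2 (add /hu/1 88): {"dzu":{"c":8,"ibq":94,"n":94,"py":68},"hu":[1,88,90],"leq":{"kq":63,"pw":23}}
After op 3 (replace /dzu 34): {"dzu":34,"hu":[1,88,90],"leq":{"kq":63,"pw":23}}
After op 4 (add /v 93): {"dzu":34,"hu":[1,88,90],"leq":{"kq":63,"pw":23},"v":93}
After op 5 (replace /hu/2 97): {"dzu":34,"hu":[1,88,97],"leq":{"kq":63,"pw":23},"v":93}
After op 6 (replace /hu 37): {"dzu":34,"hu":37,"leq":{"kq":63,"pw":23},"v":93}
After op 7 (replace /dzu 32): {"dzu":32,"hu":37,"leq":{"kq":63,"pw":23},"v":93}
After op 8 (replace /hu 9): {"dzu":32,"hu":9,"leq":{"kq":63,"pw":23},"v":93}
After op 9 (remove /leq): {"dzu":32,"hu":9,"v":93}
After op 10 (replace /v 93): {"dzu":32,"hu":9,"v":93}
After op 11 (replace /v 26): {"dzu":32,"hu":9,"v":26}
After op 12 (replace /dzu 56): {"dzu":56,"hu":9,"v":26}
After op 13 (replace /hu 86): {"dzu":56,"hu":86,"v":26}
After op 14 (replace /v 73): {"dzu":56,"hu":86,"v":73}
After op 15 (add /lje 4): {"dzu":56,"hu":86,"lje":4,"v":73}
After op 16 (replace /v 51): {"dzu":56,"hu":86,"lje":4,"v":51}
After op 17 (add /ik 78): {"dzu":56,"hu":86,"ik":78,"lje":4,"v":51}
After op 18 (add /xi 78): {"dzu":56,"hu":86,"ik":78,"lje":4,"v":51,"xi":78}
After op 19 (add /onx 13): {"dzu":56,"hu":86,"ik":78,"lje":4,"onx":13,"v":51,"xi":78}
After op 20 (add /dzu 71): {"dzu":71,"hu":86,"ik":78,"lje":4,"onx":13,"v":51,"xi":78}
After op 21 (replace /ik 10): {"dzu":71,"hu":86,"ik":10,"lje":4,"onx":13,"v":51,"xi":78}
After op 22 (add /b 82): {"b":82,"dzu":71,"hu":86,"ik":10,"lje":4,"onx":13,"v":51,"xi":78}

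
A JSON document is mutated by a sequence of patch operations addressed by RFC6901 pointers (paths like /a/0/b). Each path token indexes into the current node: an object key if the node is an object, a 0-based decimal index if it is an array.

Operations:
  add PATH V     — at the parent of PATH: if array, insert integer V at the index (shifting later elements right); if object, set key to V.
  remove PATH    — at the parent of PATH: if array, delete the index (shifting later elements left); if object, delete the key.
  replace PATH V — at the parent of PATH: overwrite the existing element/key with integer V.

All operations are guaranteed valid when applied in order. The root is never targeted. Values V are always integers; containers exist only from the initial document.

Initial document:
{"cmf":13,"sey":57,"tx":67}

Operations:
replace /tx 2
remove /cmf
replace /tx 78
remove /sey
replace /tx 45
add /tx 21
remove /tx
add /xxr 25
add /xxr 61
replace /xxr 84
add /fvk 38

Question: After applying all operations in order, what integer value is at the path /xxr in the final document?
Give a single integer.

After op 1 (replace /tx 2): {"cmf":13,"sey":57,"tx":2}
After op 2 (remove /cmf): {"sey":57,"tx":2}
After op 3 (replace /tx 78): {"sey":57,"tx":78}
After op 4 (remove /sey): {"tx":78}
After op 5 (replace /tx 45): {"tx":45}
After op 6 (add /tx 21): {"tx":21}
After op 7 (remove /tx): {}
After op 8 (add /xxr 25): {"xxr":25}
After op 9 (add /xxr 61): {"xxr":61}
After op 10 (replace /xxr 84): {"xxr":84}
After op 11 (add /fvk 38): {"fvk":38,"xxr":84}
Value at /xxr: 84

Answer: 84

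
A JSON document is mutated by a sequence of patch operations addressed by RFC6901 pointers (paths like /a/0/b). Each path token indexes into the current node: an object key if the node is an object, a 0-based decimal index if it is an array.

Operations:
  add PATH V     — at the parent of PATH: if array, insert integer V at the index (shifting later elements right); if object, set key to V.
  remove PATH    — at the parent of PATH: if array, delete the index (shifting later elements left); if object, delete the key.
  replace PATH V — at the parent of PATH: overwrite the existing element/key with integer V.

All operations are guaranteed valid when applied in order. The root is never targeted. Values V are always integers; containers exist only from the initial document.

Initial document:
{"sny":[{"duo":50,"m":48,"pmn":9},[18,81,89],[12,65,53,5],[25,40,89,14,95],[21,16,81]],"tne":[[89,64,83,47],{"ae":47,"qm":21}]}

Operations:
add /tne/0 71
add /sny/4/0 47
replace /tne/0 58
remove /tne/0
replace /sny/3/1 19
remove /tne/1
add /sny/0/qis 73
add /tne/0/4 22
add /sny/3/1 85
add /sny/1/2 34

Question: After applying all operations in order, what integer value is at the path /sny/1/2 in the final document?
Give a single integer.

After op 1 (add /tne/0 71): {"sny":[{"duo":50,"m":48,"pmn":9},[18,81,89],[12,65,53,5],[25,40,89,14,95],[21,16,81]],"tne":[71,[89,64,83,47],{"ae":47,"qm":21}]}
After op 2 (add /sny/4/0 47): {"sny":[{"duo":50,"m":48,"pmn":9},[18,81,89],[12,65,53,5],[25,40,89,14,95],[47,21,16,81]],"tne":[71,[89,64,83,47],{"ae":47,"qm":21}]}
After op 3 (replace /tne/0 58): {"sny":[{"duo":50,"m":48,"pmn":9},[18,81,89],[12,65,53,5],[25,40,89,14,95],[47,21,16,81]],"tne":[58,[89,64,83,47],{"ae":47,"qm":21}]}
After op 4 (remove /tne/0): {"sny":[{"duo":50,"m":48,"pmn":9},[18,81,89],[12,65,53,5],[25,40,89,14,95],[47,21,16,81]],"tne":[[89,64,83,47],{"ae":47,"qm":21}]}
After op 5 (replace /sny/3/1 19): {"sny":[{"duo":50,"m":48,"pmn":9},[18,81,89],[12,65,53,5],[25,19,89,14,95],[47,21,16,81]],"tne":[[89,64,83,47],{"ae":47,"qm":21}]}
After op 6 (remove /tne/1): {"sny":[{"duo":50,"m":48,"pmn":9},[18,81,89],[12,65,53,5],[25,19,89,14,95],[47,21,16,81]],"tne":[[89,64,83,47]]}
After op 7 (add /sny/0/qis 73): {"sny":[{"duo":50,"m":48,"pmn":9,"qis":73},[18,81,89],[12,65,53,5],[25,19,89,14,95],[47,21,16,81]],"tne":[[89,64,83,47]]}
After op 8 (add /tne/0/4 22): {"sny":[{"duo":50,"m":48,"pmn":9,"qis":73},[18,81,89],[12,65,53,5],[25,19,89,14,95],[47,21,16,81]],"tne":[[89,64,83,47,22]]}
After op 9 (add /sny/3/1 85): {"sny":[{"duo":50,"m":48,"pmn":9,"qis":73},[18,81,89],[12,65,53,5],[25,85,19,89,14,95],[47,21,16,81]],"tne":[[89,64,83,47,22]]}
After op 10 (add /sny/1/2 34): {"sny":[{"duo":50,"m":48,"pmn":9,"qis":73},[18,81,34,89],[12,65,53,5],[25,85,19,89,14,95],[47,21,16,81]],"tne":[[89,64,83,47,22]]}
Value at /sny/1/2: 34

Answer: 34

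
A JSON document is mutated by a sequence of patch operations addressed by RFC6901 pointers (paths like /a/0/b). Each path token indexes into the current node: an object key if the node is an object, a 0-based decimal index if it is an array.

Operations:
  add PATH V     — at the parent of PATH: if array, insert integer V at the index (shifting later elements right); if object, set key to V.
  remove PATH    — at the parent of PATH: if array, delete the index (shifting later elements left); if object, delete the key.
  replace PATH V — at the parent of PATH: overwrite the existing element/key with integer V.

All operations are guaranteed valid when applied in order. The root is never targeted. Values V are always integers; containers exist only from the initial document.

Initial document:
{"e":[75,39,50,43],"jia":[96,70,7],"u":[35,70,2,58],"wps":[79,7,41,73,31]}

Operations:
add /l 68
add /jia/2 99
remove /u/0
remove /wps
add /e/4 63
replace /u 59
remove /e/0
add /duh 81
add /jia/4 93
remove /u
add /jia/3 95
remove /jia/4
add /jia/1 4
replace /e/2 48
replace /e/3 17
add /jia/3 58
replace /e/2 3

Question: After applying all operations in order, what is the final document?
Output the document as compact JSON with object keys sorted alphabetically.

Answer: {"duh":81,"e":[39,50,3,17],"jia":[96,4,70,58,99,95,93],"l":68}

Derivation:
After op 1 (add /l 68): {"e":[75,39,50,43],"jia":[96,70,7],"l":68,"u":[35,70,2,58],"wps":[79,7,41,73,31]}
After op 2 (add /jia/2 99): {"e":[75,39,50,43],"jia":[96,70,99,7],"l":68,"u":[35,70,2,58],"wps":[79,7,41,73,31]}
After op 3 (remove /u/0): {"e":[75,39,50,43],"jia":[96,70,99,7],"l":68,"u":[70,2,58],"wps":[79,7,41,73,31]}
After op 4 (remove /wps): {"e":[75,39,50,43],"jia":[96,70,99,7],"l":68,"u":[70,2,58]}
After op 5 (add /e/4 63): {"e":[75,39,50,43,63],"jia":[96,70,99,7],"l":68,"u":[70,2,58]}
After op 6 (replace /u 59): {"e":[75,39,50,43,63],"jia":[96,70,99,7],"l":68,"u":59}
After op 7 (remove /e/0): {"e":[39,50,43,63],"jia":[96,70,99,7],"l":68,"u":59}
After op 8 (add /duh 81): {"duh":81,"e":[39,50,43,63],"jia":[96,70,99,7],"l":68,"u":59}
After op 9 (add /jia/4 93): {"duh":81,"e":[39,50,43,63],"jia":[96,70,99,7,93],"l":68,"u":59}
After op 10 (remove /u): {"duh":81,"e":[39,50,43,63],"jia":[96,70,99,7,93],"l":68}
After op 11 (add /jia/3 95): {"duh":81,"e":[39,50,43,63],"jia":[96,70,99,95,7,93],"l":68}
After op 12 (remove /jia/4): {"duh":81,"e":[39,50,43,63],"jia":[96,70,99,95,93],"l":68}
After op 13 (add /jia/1 4): {"duh":81,"e":[39,50,43,63],"jia":[96,4,70,99,95,93],"l":68}
After op 14 (replace /e/2 48): {"duh":81,"e":[39,50,48,63],"jia":[96,4,70,99,95,93],"l":68}
After op 15 (replace /e/3 17): {"duh":81,"e":[39,50,48,17],"jia":[96,4,70,99,95,93],"l":68}
After op 16 (add /jia/3 58): {"duh":81,"e":[39,50,48,17],"jia":[96,4,70,58,99,95,93],"l":68}
After op 17 (replace /e/2 3): {"duh":81,"e":[39,50,3,17],"jia":[96,4,70,58,99,95,93],"l":68}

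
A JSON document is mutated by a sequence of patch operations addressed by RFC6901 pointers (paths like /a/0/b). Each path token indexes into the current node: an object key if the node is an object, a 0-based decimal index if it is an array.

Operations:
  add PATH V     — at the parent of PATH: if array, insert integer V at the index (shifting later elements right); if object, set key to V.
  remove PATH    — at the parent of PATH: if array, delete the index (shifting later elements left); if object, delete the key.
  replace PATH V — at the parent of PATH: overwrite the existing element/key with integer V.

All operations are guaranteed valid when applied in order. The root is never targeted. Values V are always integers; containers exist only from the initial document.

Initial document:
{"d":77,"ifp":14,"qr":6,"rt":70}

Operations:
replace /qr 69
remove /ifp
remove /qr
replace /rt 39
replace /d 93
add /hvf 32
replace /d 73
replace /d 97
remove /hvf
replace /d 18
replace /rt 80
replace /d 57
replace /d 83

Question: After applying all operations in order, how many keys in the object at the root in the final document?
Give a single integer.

After op 1 (replace /qr 69): {"d":77,"ifp":14,"qr":69,"rt":70}
After op 2 (remove /ifp): {"d":77,"qr":69,"rt":70}
After op 3 (remove /qr): {"d":77,"rt":70}
After op 4 (replace /rt 39): {"d":77,"rt":39}
After op 5 (replace /d 93): {"d":93,"rt":39}
After op 6 (add /hvf 32): {"d":93,"hvf":32,"rt":39}
After op 7 (replace /d 73): {"d":73,"hvf":32,"rt":39}
After op 8 (replace /d 97): {"d":97,"hvf":32,"rt":39}
After op 9 (remove /hvf): {"d":97,"rt":39}
After op 10 (replace /d 18): {"d":18,"rt":39}
After op 11 (replace /rt 80): {"d":18,"rt":80}
After op 12 (replace /d 57): {"d":57,"rt":80}
After op 13 (replace /d 83): {"d":83,"rt":80}
Size at the root: 2

Answer: 2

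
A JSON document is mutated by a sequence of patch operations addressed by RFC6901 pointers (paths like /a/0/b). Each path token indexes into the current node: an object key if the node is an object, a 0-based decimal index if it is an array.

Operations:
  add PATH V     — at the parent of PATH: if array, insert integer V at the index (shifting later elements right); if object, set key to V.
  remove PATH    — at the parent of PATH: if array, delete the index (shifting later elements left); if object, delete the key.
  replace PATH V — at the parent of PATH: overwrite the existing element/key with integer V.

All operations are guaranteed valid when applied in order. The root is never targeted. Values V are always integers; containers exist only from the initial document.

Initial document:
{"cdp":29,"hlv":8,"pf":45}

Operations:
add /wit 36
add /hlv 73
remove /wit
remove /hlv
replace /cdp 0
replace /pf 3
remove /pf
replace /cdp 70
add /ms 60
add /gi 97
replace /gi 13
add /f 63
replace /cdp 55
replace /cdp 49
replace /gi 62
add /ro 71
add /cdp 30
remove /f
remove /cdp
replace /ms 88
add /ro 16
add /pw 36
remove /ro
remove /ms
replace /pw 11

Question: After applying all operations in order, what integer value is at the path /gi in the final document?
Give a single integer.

After op 1 (add /wit 36): {"cdp":29,"hlv":8,"pf":45,"wit":36}
After op 2 (add /hlv 73): {"cdp":29,"hlv":73,"pf":45,"wit":36}
After op 3 (remove /wit): {"cdp":29,"hlv":73,"pf":45}
After op 4 (remove /hlv): {"cdp":29,"pf":45}
After op 5 (replace /cdp 0): {"cdp":0,"pf":45}
After op 6 (replace /pf 3): {"cdp":0,"pf":3}
After op 7 (remove /pf): {"cdp":0}
After op 8 (replace /cdp 70): {"cdp":70}
After op 9 (add /ms 60): {"cdp":70,"ms":60}
After op 10 (add /gi 97): {"cdp":70,"gi":97,"ms":60}
After op 11 (replace /gi 13): {"cdp":70,"gi":13,"ms":60}
After op 12 (add /f 63): {"cdp":70,"f":63,"gi":13,"ms":60}
After op 13 (replace /cdp 55): {"cdp":55,"f":63,"gi":13,"ms":60}
After op 14 (replace /cdp 49): {"cdp":49,"f":63,"gi":13,"ms":60}
After op 15 (replace /gi 62): {"cdp":49,"f":63,"gi":62,"ms":60}
After op 16 (add /ro 71): {"cdp":49,"f":63,"gi":62,"ms":60,"ro":71}
After op 17 (add /cdp 30): {"cdp":30,"f":63,"gi":62,"ms":60,"ro":71}
After op 18 (remove /f): {"cdp":30,"gi":62,"ms":60,"ro":71}
After op 19 (remove /cdp): {"gi":62,"ms":60,"ro":71}
After op 20 (replace /ms 88): {"gi":62,"ms":88,"ro":71}
After op 21 (add /ro 16): {"gi":62,"ms":88,"ro":16}
After op 22 (add /pw 36): {"gi":62,"ms":88,"pw":36,"ro":16}
After op 23 (remove /ro): {"gi":62,"ms":88,"pw":36}
After op 24 (remove /ms): {"gi":62,"pw":36}
After op 25 (replace /pw 11): {"gi":62,"pw":11}
Value at /gi: 62

Answer: 62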